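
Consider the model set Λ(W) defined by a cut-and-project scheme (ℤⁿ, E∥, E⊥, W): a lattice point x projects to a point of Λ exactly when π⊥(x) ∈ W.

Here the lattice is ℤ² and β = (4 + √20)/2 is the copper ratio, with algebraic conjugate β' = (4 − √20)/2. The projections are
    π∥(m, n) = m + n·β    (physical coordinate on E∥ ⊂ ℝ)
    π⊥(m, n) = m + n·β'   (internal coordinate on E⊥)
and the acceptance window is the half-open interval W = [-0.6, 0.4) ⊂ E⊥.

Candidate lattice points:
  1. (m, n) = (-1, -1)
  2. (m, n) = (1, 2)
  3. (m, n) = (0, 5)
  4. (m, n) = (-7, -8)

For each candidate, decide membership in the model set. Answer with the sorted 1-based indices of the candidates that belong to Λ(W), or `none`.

Numerically β ≈ 4.2361 and β' = −1/β ≈ -0.2361.
#1 (-1,-1): internal coord -1 + (-1)·β' = -0.7639; -0.7639 ∉ [-0.6, 0.4) → out
#2 (1,2): internal coord 1 + (2)·β' = +0.5279; +0.5279 ∉ [-0.6, 0.4) → out
#3 (0,5): internal coord 0 + (5)·β' = -1.1803; -1.1803 ∉ [-0.6, 0.4) → out
#4 (-7,-8): internal coord -7 + (-8)·β' = -5.1115; -5.1115 ∉ [-0.6, 0.4) → out

none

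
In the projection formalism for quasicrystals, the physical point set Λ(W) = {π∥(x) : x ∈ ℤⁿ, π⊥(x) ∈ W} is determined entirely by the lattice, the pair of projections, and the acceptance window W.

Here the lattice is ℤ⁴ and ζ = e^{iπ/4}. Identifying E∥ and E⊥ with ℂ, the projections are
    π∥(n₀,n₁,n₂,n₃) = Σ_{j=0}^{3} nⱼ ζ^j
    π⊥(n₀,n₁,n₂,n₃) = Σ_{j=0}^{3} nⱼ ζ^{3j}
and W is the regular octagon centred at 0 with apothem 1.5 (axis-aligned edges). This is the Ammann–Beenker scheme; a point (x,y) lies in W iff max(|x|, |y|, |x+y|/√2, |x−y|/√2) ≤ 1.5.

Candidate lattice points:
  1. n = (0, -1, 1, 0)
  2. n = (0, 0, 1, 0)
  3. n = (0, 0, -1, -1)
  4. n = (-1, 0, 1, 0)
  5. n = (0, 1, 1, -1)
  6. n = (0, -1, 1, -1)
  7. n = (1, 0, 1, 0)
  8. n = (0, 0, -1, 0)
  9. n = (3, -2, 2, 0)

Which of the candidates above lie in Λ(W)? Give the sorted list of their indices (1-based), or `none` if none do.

π⊥(n) = n₀ + n₁ζ³ + n₂ζ⁶ + n₃ζ⁹ where ζ = e^{iπ/4}.
candidate 1: n = (0, -1, 1, 0) → π⊥ ≈ (+0.7071, -1.7071); max(|x|,|y|,|x±y|/√2) = 1.7071 > 1.5 ⇒ ∉ W
candidate 2: n = (0, 0, 1, 0) → π⊥ ≈ (+0.0000, -1.0000); max(|x|,|y|,|x±y|/√2) = 1.0000 ≤ 1.5 ⇒ ∈ W
candidate 3: n = (0, 0, -1, -1) → π⊥ ≈ (-0.7071, +0.2929); max(|x|,|y|,|x±y|/√2) = 0.7071 ≤ 1.5 ⇒ ∈ W
candidate 4: n = (-1, 0, 1, 0) → π⊥ ≈ (-1.0000, -1.0000); max(|x|,|y|,|x±y|/√2) = 1.4142 ≤ 1.5 ⇒ ∈ W
candidate 5: n = (0, 1, 1, -1) → π⊥ ≈ (-1.4142, -1.0000); max(|x|,|y|,|x±y|/√2) = 1.7071 > 1.5 ⇒ ∉ W
candidate 6: n = (0, -1, 1, -1) → π⊥ ≈ (+0.0000, -2.4142); max(|x|,|y|,|x±y|/√2) = 2.4142 > 1.5 ⇒ ∉ W
candidate 7: n = (1, 0, 1, 0) → π⊥ ≈ (+1.0000, -1.0000); max(|x|,|y|,|x±y|/√2) = 1.4142 ≤ 1.5 ⇒ ∈ W
candidate 8: n = (0, 0, -1, 0) → π⊥ ≈ (+0.0000, +1.0000); max(|x|,|y|,|x±y|/√2) = 1.0000 ≤ 1.5 ⇒ ∈ W
candidate 9: n = (3, -2, 2, 0) → π⊥ ≈ (+4.4142, -3.4142); max(|x|,|y|,|x±y|/√2) = 5.5355 > 1.5 ⇒ ∉ W

2, 3, 4, 7, 8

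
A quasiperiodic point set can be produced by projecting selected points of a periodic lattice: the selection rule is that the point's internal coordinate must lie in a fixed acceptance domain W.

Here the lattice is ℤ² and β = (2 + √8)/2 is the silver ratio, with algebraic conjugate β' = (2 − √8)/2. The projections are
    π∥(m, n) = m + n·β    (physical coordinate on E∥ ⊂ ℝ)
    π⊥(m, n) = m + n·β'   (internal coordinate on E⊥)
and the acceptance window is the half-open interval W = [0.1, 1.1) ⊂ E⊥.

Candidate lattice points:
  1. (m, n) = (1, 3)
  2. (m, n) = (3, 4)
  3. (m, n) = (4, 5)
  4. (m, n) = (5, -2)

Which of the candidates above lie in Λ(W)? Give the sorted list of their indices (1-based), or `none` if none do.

β' = (2−√8)/2 ≈ -0.4142.
candidate 1: (m,n)=(1,3) → π∥ = 1+3·β ≈ 8.2426, π⊥ = 1+3·β' ≈ -0.2426 ∉ [0.1, 1.1) ⇒ out
candidate 2: (m,n)=(3,4) → π∥ = 3+4·β ≈ 12.6569, π⊥ = 3+4·β' ≈ 1.3431 ∉ [0.1, 1.1) ⇒ out
candidate 3: (m,n)=(4,5) → π∥ = 4+5·β ≈ 16.0711, π⊥ = 4+5·β' ≈ 1.9289 ∉ [0.1, 1.1) ⇒ out
candidate 4: (m,n)=(5,-2) → π∥ = 5-2·β ≈ 0.1716, π⊥ = 5-2·β' ≈ 5.8284 ∉ [0.1, 1.1) ⇒ out

none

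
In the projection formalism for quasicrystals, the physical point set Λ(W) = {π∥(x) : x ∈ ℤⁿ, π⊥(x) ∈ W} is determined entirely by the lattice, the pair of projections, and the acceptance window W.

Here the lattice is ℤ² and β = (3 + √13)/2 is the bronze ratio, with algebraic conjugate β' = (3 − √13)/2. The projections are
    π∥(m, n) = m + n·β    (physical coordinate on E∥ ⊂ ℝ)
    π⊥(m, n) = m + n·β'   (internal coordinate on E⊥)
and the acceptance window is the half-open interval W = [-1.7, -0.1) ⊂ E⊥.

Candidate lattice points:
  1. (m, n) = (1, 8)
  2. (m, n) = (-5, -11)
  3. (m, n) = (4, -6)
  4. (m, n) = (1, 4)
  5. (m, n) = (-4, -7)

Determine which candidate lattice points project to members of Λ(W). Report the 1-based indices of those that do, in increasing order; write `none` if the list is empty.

1, 2, 4

Numerically β ≈ 3.3028 and β' = −1/β ≈ -0.3028.
[1] lift (1,8): star map gives -1.4222; window check -1.7 ≤ -1.4222 < -0.1 is true → IN Λ
[2] lift (-5,-11): star map gives -1.6695; window check -1.7 ≤ -1.6695 < -0.1 is true → IN Λ
[3] lift (4,-6): star map gives 5.8167; window check -1.7 ≤ 5.8167 < -0.1 is false → out
[4] lift (1,4): star map gives -0.2111; window check -1.7 ≤ -0.2111 < -0.1 is true → IN Λ
[5] lift (-4,-7): star map gives -1.8806; window check -1.7 ≤ -1.8806 < -0.1 is false → out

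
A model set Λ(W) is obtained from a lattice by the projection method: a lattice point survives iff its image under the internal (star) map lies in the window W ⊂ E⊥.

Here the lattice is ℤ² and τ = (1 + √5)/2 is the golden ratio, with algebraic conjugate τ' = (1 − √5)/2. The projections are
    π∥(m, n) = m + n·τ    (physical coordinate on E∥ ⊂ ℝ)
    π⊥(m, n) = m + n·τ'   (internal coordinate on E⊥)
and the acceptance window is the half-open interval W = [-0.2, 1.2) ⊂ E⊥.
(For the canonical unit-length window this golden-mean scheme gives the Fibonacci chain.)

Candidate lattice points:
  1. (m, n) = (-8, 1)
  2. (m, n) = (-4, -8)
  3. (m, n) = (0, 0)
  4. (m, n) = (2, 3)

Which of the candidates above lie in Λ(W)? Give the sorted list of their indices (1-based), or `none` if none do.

Numerically τ ≈ 1.6180 and τ' = −1/τ ≈ -0.6180.
[1] lift (-8,1): star map gives -8.6180; window check -0.2 ≤ -8.6180 < 1.2 is false → out
[2] lift (-4,-8): star map gives 0.9443; window check -0.2 ≤ 0.9443 < 1.2 is true → IN Λ
[3] lift (0,0): star map gives 0.0000; window check -0.2 ≤ 0.0000 < 1.2 is true → IN Λ
[4] lift (2,3): star map gives 0.1459; window check -0.2 ≤ 0.1459 < 1.2 is true → IN Λ

2, 3, 4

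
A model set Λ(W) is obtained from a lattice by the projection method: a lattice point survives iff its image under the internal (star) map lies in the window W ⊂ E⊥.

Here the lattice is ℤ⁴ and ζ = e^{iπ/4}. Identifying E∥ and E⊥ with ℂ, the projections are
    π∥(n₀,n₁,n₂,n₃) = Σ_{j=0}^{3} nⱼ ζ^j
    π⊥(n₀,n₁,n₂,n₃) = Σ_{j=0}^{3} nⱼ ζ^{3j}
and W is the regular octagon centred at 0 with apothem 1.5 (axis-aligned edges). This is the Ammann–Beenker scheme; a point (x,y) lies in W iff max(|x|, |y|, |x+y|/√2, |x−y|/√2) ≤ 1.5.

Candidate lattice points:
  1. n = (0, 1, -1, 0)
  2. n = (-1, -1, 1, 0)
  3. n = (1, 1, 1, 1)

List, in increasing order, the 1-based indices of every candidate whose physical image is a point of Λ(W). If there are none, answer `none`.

3

π⊥(n) = n₀ + n₁ζ³ + n₂ζ⁶ + n₃ζ⁹ where ζ = e^{iπ/4}.
candidate 1: n = (0, 1, -1, 0) → π⊥ ≈ (-0.70711, +1.70711); max(|x|,|y|,|x±y|/√2) = 1.70711 > 1.5 ⇒ ∉ W
candidate 2: n = (-1, -1, 1, 0) → π⊥ ≈ (-0.29289, -1.70711); max(|x|,|y|,|x±y|/√2) = 1.70711 > 1.5 ⇒ ∉ W
candidate 3: n = (1, 1, 1, 1) → π⊥ ≈ (+1.00000, +0.41421); max(|x|,|y|,|x±y|/√2) = 1.00000 ≤ 1.5 ⇒ ∈ W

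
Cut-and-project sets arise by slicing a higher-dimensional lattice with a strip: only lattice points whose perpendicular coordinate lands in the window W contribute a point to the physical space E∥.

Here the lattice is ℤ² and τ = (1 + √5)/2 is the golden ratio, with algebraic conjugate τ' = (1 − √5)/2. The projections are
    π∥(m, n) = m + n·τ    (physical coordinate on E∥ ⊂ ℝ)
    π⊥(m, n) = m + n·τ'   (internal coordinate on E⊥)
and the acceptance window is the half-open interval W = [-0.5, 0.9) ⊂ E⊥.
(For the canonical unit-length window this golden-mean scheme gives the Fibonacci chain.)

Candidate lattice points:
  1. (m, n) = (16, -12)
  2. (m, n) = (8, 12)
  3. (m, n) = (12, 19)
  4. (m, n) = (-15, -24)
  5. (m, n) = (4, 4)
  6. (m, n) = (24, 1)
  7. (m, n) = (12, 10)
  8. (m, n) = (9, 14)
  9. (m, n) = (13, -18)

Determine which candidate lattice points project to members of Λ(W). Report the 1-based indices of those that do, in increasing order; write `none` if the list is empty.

2, 3, 4, 8

τ' = (1−√5)/2 ≈ -0.618034.
[1] lift (16,-12): star map gives 23.416408; window check -0.5 ≤ 23.416408 < 0.9 is false → out
[2] lift (8,12): star map gives 0.583592; window check -0.5 ≤ 0.583592 < 0.9 is true → IN Λ
[3] lift (12,19): star map gives 0.257354; window check -0.5 ≤ 0.257354 < 0.9 is true → IN Λ
[4] lift (-15,-24): star map gives -0.167184; window check -0.5 ≤ -0.167184 < 0.9 is true → IN Λ
[5] lift (4,4): star map gives 1.527864; window check -0.5 ≤ 1.527864 < 0.9 is false → out
[6] lift (24,1): star map gives 23.381966; window check -0.5 ≤ 23.381966 < 0.9 is false → out
[7] lift (12,10): star map gives 5.819660; window check -0.5 ≤ 5.819660 < 0.9 is false → out
[8] lift (9,14): star map gives 0.347524; window check -0.5 ≤ 0.347524 < 0.9 is true → IN Λ
[9] lift (13,-18): star map gives 24.124612; window check -0.5 ≤ 24.124612 < 0.9 is false → out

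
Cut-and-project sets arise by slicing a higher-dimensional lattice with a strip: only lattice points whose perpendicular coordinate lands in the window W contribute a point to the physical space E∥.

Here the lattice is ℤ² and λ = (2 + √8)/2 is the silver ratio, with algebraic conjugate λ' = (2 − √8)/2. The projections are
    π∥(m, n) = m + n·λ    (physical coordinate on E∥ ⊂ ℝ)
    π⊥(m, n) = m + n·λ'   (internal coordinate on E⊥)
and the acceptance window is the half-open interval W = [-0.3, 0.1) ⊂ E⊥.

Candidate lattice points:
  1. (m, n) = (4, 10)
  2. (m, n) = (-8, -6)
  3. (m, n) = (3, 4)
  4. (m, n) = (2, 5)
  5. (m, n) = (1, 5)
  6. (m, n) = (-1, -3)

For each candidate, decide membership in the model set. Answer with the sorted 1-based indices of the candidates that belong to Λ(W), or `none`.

1, 4

Numerically λ ≈ 2.4142 and λ' = −1/λ ≈ -0.4142.
candidate 1: (m,n)=(4,10) → π∥ = 4+10·λ ≈ 28.1421, π⊥ = 4+10·λ' ≈ -0.1421 ∈ [-0.3, 0.1) ⇒ IN Λ
candidate 2: (m,n)=(-8,-6) → π∥ = -8-6·λ ≈ -22.4853, π⊥ = -8-6·λ' ≈ -5.5147 ∉ [-0.3, 0.1) ⇒ out
candidate 3: (m,n)=(3,4) → π∥ = 3+4·λ ≈ 12.6569, π⊥ = 3+4·λ' ≈ 1.3431 ∉ [-0.3, 0.1) ⇒ out
candidate 4: (m,n)=(2,5) → π∥ = 2+5·λ ≈ 14.0711, π⊥ = 2+5·λ' ≈ -0.0711 ∈ [-0.3, 0.1) ⇒ IN Λ
candidate 5: (m,n)=(1,5) → π∥ = 1+5·λ ≈ 13.0711, π⊥ = 1+5·λ' ≈ -1.0711 ∉ [-0.3, 0.1) ⇒ out
candidate 6: (m,n)=(-1,-3) → π∥ = -1-3·λ ≈ -8.2426, π⊥ = -1-3·λ' ≈ 0.2426 ∉ [-0.3, 0.1) ⇒ out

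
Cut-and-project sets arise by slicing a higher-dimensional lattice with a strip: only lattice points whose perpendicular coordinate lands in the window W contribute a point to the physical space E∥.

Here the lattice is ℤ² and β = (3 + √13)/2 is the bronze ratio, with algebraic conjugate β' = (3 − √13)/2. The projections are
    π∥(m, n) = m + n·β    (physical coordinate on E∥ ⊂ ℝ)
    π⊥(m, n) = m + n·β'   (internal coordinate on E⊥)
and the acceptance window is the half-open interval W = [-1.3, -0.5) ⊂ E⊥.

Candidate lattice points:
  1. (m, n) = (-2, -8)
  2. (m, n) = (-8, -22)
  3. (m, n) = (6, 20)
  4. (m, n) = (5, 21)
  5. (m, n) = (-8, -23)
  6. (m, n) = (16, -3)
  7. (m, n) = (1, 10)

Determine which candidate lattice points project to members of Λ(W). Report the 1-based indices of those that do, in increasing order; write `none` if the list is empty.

5

Compute β' = (3−√13)/2 = -0.3028, so π⊥(m,n) = m -0.3028·n.
#1 (-2,-8): internal coord -2 + (-8)·β' = +0.4222; +0.4222 ∉ [-1.3, -0.5) → out
#2 (-8,-22): internal coord -8 + (-22)·β' = -1.3389; -1.3389 ∉ [-1.3, -0.5) → out
#3 (6,20): internal coord 6 + (20)·β' = -0.0555; -0.0555 ∉ [-1.3, -0.5) → out
#4 (5,21): internal coord 5 + (21)·β' = -1.3583; -1.3583 ∉ [-1.3, -0.5) → out
#5 (-8,-23): internal coord -8 + (-23)·β' = -1.0362; -1.0362 ∈ [-1.3, -0.5) → IN Λ
#6 (16,-3): internal coord 16 + (-3)·β' = +16.9083; +16.9083 ∉ [-1.3, -0.5) → out
#7 (1,10): internal coord 1 + (10)·β' = -2.0278; -2.0278 ∉ [-1.3, -0.5) → out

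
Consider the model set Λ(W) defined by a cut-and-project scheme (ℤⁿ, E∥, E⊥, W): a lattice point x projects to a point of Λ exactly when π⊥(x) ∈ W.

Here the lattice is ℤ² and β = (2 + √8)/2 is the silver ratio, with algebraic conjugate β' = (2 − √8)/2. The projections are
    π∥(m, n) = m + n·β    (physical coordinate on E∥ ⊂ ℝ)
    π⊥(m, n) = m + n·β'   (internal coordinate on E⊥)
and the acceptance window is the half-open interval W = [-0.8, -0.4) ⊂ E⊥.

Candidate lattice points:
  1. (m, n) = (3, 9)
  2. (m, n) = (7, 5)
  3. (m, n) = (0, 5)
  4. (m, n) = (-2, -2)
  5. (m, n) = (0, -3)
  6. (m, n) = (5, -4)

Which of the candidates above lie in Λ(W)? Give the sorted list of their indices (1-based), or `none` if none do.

Compute β' = (2−√8)/2 = -0.41421, so π⊥(m,n) = m -0.41421·n.
[1] lift (3,9): star map gives -0.72792; window check -0.8 ≤ -0.72792 < -0.4 is true → IN Λ
[2] lift (7,5): star map gives 4.92893; window check -0.8 ≤ 4.92893 < -0.4 is false → out
[3] lift (0,5): star map gives -2.07107; window check -0.8 ≤ -2.07107 < -0.4 is false → out
[4] lift (-2,-2): star map gives -1.17157; window check -0.8 ≤ -1.17157 < -0.4 is false → out
[5] lift (0,-3): star map gives 1.24264; window check -0.8 ≤ 1.24264 < -0.4 is false → out
[6] lift (5,-4): star map gives 6.65685; window check -0.8 ≤ 6.65685 < -0.4 is false → out

1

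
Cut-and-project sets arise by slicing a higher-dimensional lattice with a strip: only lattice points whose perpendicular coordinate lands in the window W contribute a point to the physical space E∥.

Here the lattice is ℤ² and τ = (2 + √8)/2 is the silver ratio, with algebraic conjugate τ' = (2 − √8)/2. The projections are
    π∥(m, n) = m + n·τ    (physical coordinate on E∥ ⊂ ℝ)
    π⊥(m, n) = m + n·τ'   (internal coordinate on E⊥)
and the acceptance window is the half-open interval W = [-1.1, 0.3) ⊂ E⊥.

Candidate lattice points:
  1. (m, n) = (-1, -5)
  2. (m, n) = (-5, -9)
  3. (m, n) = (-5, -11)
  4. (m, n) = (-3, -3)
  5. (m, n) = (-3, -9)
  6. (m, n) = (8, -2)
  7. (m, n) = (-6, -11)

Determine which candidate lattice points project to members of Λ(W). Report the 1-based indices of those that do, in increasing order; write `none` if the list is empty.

Numerically τ ≈ 2.414214 and τ' = −1/τ ≈ -0.414214.
candidate 1: (m,n)=(-1,-5) → π∥ = -1-5·τ ≈ -13.071068, π⊥ = -1-5·τ' ≈ 1.071068 ∉ [-1.1, 0.3) ⇒ out
candidate 2: (m,n)=(-5,-9) → π∥ = -5-9·τ ≈ -26.727922, π⊥ = -5-9·τ' ≈ -1.272078 ∉ [-1.1, 0.3) ⇒ out
candidate 3: (m,n)=(-5,-11) → π∥ = -5-11·τ ≈ -31.556349, π⊥ = -5-11·τ' ≈ -0.443651 ∈ [-1.1, 0.3) ⇒ IN Λ
candidate 4: (m,n)=(-3,-3) → π∥ = -3-3·τ ≈ -10.242641, π⊥ = -3-3·τ' ≈ -1.757359 ∉ [-1.1, 0.3) ⇒ out
candidate 5: (m,n)=(-3,-9) → π∥ = -3-9·τ ≈ -24.727922, π⊥ = -3-9·τ' ≈ 0.727922 ∉ [-1.1, 0.3) ⇒ out
candidate 6: (m,n)=(8,-2) → π∥ = 8-2·τ ≈ 3.171573, π⊥ = 8-2·τ' ≈ 8.828427 ∉ [-1.1, 0.3) ⇒ out
candidate 7: (m,n)=(-6,-11) → π∥ = -6-11·τ ≈ -32.556349, π⊥ = -6-11·τ' ≈ -1.443651 ∉ [-1.1, 0.3) ⇒ out

3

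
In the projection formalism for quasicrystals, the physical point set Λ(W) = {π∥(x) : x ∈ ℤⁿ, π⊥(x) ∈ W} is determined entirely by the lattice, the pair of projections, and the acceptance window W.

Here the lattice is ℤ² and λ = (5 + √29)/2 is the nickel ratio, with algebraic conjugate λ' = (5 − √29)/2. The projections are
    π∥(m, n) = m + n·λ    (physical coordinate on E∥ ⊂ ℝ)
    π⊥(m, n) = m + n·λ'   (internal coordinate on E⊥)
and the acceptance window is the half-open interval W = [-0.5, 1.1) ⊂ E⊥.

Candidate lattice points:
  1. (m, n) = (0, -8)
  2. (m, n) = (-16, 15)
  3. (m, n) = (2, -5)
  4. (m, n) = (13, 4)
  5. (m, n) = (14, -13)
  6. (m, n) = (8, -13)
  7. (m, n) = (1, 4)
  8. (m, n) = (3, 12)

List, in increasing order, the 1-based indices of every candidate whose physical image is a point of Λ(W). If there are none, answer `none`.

7, 8

Numerically λ ≈ 5.19258 and λ' = −1/λ ≈ -0.19258.
#1 (0,-8): internal coord 0 + (-8)·λ' = +1.54066; +1.54066 ∉ [-0.5, 1.1) → out
#2 (-16,15): internal coord -16 + (15)·λ' = -18.88874; -18.88874 ∉ [-0.5, 1.1) → out
#3 (2,-5): internal coord 2 + (-5)·λ' = +2.96291; +2.96291 ∉ [-0.5, 1.1) → out
#4 (13,4): internal coord 13 + (4)·λ' = +12.22967; +12.22967 ∉ [-0.5, 1.1) → out
#5 (14,-13): internal coord 14 + (-13)·λ' = +16.50357; +16.50357 ∉ [-0.5, 1.1) → out
#6 (8,-13): internal coord 8 + (-13)·λ' = +10.50357; +10.50357 ∉ [-0.5, 1.1) → out
#7 (1,4): internal coord 1 + (4)·λ' = +0.22967; +0.22967 ∈ [-0.5, 1.1) → IN Λ
#8 (3,12): internal coord 3 + (12)·λ' = +0.68901; +0.68901 ∈ [-0.5, 1.1) → IN Λ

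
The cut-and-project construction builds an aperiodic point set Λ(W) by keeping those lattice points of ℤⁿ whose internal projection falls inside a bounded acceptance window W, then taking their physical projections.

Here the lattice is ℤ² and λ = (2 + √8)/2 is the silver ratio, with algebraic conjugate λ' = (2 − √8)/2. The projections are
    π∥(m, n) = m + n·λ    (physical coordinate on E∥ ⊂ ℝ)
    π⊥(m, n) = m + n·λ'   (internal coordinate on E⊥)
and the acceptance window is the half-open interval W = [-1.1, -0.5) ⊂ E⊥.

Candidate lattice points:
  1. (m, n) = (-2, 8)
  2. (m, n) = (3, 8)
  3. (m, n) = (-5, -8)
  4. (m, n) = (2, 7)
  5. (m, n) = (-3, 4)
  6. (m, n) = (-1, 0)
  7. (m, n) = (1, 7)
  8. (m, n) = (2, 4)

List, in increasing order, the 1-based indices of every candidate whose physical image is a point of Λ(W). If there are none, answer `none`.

Compute λ' = (2−√8)/2 = -0.4142, so π⊥(m,n) = m -0.4142·n.
#1 (-2,8): internal coord -2 + (8)·λ' = -5.3137; -5.3137 ∉ [-1.1, -0.5) → out
#2 (3,8): internal coord 3 + (8)·λ' = -0.3137; -0.3137 ∉ [-1.1, -0.5) → out
#3 (-5,-8): internal coord -5 + (-8)·λ' = -1.6863; -1.6863 ∉ [-1.1, -0.5) → out
#4 (2,7): internal coord 2 + (7)·λ' = -0.8995; -0.8995 ∈ [-1.1, -0.5) → IN Λ
#5 (-3,4): internal coord -3 + (4)·λ' = -4.6569; -4.6569 ∉ [-1.1, -0.5) → out
#6 (-1,0): internal coord -1 + (0)·λ' = -1.0000; -1.0000 ∈ [-1.1, -0.5) → IN Λ
#7 (1,7): internal coord 1 + (7)·λ' = -1.8995; -1.8995 ∉ [-1.1, -0.5) → out
#8 (2,4): internal coord 2 + (4)·λ' = +0.3431; +0.3431 ∉ [-1.1, -0.5) → out

4, 6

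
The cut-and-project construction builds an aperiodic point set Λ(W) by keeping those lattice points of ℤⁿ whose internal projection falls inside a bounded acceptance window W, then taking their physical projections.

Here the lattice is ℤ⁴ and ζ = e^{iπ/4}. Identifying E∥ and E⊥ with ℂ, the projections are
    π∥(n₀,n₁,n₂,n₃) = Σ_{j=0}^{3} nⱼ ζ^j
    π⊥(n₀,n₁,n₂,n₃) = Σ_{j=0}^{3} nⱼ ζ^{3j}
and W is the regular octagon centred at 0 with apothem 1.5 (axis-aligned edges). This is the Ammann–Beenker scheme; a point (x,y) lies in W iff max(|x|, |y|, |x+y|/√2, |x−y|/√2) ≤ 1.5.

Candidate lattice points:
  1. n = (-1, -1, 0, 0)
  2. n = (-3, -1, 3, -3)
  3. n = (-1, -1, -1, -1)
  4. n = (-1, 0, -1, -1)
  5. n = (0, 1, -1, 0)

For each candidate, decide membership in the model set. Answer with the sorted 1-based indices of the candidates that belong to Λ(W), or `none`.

1, 3

Internal map: ζ^{3j} for j=0..3 gives (1,0), (−√2/2,√2/2), (0,−1), (√2/2,√2/2).
#1 (-1, -1, 0, 0): internal (-0.2929, -0.7071); octagon support 0.7071 vs apothem 1.5 → ∈ W
#2 (-3, -1, 3, -3): internal (-4.4142, -5.8284); octagon support 7.2426 vs apothem 1.5 → ∉ W
#3 (-1, -1, -1, -1): internal (-1.0000, -0.4142); octagon support 1.0000 vs apothem 1.5 → ∈ W
#4 (-1, 0, -1, -1): internal (-1.7071, 0.2929); octagon support 1.7071 vs apothem 1.5 → ∉ W
#5 (0, 1, -1, 0): internal (-0.7071, 1.7071); octagon support 1.7071 vs apothem 1.5 → ∉ W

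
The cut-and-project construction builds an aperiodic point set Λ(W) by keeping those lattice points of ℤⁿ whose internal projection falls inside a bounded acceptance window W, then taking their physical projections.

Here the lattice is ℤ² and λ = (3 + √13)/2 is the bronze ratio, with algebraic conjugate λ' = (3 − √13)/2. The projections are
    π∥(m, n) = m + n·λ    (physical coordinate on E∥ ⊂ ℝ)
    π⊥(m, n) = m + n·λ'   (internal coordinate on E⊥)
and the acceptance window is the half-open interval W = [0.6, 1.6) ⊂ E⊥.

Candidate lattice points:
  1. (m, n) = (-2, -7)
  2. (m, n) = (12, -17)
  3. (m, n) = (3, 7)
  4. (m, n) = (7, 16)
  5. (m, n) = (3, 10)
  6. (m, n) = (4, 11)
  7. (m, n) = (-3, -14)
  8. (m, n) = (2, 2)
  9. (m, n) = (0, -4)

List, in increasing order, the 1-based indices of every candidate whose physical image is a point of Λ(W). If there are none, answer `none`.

3, 6, 7, 8, 9

λ' = (3−√13)/2 ≈ -0.30278.
#1 (-2,-7): internal coord -2 + (-7)·λ' = +0.11943; +0.11943 ∉ [0.6, 1.6) → out
#2 (12,-17): internal coord 12 + (-17)·λ' = +17.14719; +17.14719 ∉ [0.6, 1.6) → out
#3 (3,7): internal coord 3 + (7)·λ' = +0.88057; +0.88057 ∈ [0.6, 1.6) → IN Λ
#4 (7,16): internal coord 7 + (16)·λ' = +2.15559; +2.15559 ∉ [0.6, 1.6) → out
#5 (3,10): internal coord 3 + (10)·λ' = -0.02776; -0.02776 ∉ [0.6, 1.6) → out
#6 (4,11): internal coord 4 + (11)·λ' = +0.66947; +0.66947 ∈ [0.6, 1.6) → IN Λ
#7 (-3,-14): internal coord -3 + (-14)·λ' = +1.23886; +1.23886 ∈ [0.6, 1.6) → IN Λ
#8 (2,2): internal coord 2 + (2)·λ' = +1.39445; +1.39445 ∈ [0.6, 1.6) → IN Λ
#9 (0,-4): internal coord 0 + (-4)·λ' = +1.21110; +1.21110 ∈ [0.6, 1.6) → IN Λ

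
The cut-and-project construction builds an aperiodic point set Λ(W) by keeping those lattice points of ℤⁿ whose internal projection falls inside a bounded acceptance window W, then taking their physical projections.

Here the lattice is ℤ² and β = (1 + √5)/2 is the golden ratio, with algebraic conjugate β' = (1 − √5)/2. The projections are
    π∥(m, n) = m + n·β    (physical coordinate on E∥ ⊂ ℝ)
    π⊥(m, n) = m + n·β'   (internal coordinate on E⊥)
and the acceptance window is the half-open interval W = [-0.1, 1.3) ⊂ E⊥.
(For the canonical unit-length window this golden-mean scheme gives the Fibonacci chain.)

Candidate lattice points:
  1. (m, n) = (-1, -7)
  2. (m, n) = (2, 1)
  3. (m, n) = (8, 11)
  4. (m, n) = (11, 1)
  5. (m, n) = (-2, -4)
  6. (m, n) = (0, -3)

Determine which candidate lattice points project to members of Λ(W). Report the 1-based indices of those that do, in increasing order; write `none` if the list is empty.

Compute β' = (1−√5)/2 = -0.618034, so π⊥(m,n) = m -0.618034·n.
candidate 1: (m,n)=(-1,-7) → π∥ = -1-7·β ≈ -12.326238, π⊥ = -1-7·β' ≈ 3.326238 ∉ [-0.1, 1.3) ⇒ out
candidate 2: (m,n)=(2,1) → π∥ = 2+1·β ≈ 3.618034, π⊥ = 2+1·β' ≈ 1.381966 ∉ [-0.1, 1.3) ⇒ out
candidate 3: (m,n)=(8,11) → π∥ = 8+11·β ≈ 25.798374, π⊥ = 8+11·β' ≈ 1.201626 ∈ [-0.1, 1.3) ⇒ IN Λ
candidate 4: (m,n)=(11,1) → π∥ = 11+1·β ≈ 12.618034, π⊥ = 11+1·β' ≈ 10.381966 ∉ [-0.1, 1.3) ⇒ out
candidate 5: (m,n)=(-2,-4) → π∥ = -2-4·β ≈ -8.472136, π⊥ = -2-4·β' ≈ 0.472136 ∈ [-0.1, 1.3) ⇒ IN Λ
candidate 6: (m,n)=(0,-3) → π∥ = 0-3·β ≈ -4.854102, π⊥ = 0-3·β' ≈ 1.854102 ∉ [-0.1, 1.3) ⇒ out

3, 5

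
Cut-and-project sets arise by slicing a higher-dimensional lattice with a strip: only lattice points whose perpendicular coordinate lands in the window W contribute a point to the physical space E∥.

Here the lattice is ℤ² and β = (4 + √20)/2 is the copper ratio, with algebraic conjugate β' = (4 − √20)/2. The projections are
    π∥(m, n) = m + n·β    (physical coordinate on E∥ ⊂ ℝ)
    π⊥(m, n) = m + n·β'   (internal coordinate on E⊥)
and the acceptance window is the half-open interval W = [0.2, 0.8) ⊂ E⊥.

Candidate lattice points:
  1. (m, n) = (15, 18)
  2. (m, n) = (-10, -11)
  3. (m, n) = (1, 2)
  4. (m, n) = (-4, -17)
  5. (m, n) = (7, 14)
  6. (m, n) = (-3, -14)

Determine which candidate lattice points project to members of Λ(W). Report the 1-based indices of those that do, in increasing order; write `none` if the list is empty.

β' = (4−√20)/2 ≈ -0.23607.
#1 (15,18): internal coord 15 + (18)·β' = +10.75078; +10.75078 ∉ [0.2, 0.8) → out
#2 (-10,-11): internal coord -10 + (-11)·β' = -7.40325; -7.40325 ∉ [0.2, 0.8) → out
#3 (1,2): internal coord 1 + (2)·β' = +0.52786; +0.52786 ∈ [0.2, 0.8) → IN Λ
#4 (-4,-17): internal coord -4 + (-17)·β' = +0.01316; +0.01316 ∉ [0.2, 0.8) → out
#5 (7,14): internal coord 7 + (14)·β' = +3.69505; +3.69505 ∉ [0.2, 0.8) → out
#6 (-3,-14): internal coord -3 + (-14)·β' = +0.30495; +0.30495 ∈ [0.2, 0.8) → IN Λ

3, 6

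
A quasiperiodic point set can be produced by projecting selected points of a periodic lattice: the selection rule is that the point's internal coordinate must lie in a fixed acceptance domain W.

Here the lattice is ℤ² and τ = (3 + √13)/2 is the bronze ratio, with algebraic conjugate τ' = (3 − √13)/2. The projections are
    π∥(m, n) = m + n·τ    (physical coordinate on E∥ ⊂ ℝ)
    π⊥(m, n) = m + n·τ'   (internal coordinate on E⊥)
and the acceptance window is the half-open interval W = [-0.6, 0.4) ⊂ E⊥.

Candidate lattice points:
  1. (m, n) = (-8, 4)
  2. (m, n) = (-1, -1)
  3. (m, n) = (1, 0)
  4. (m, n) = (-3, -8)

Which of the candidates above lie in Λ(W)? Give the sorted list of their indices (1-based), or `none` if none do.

Numerically τ ≈ 3.30278 and τ' = −1/τ ≈ -0.30278.
[1] lift (-8,4): star map gives -9.21110; window check -0.6 ≤ -9.21110 < 0.4 is false → out
[2] lift (-1,-1): star map gives -0.69722; window check -0.6 ≤ -0.69722 < 0.4 is false → out
[3] lift (1,0): star map gives 1.00000; window check -0.6 ≤ 1.00000 < 0.4 is false → out
[4] lift (-3,-8): star map gives -0.57779; window check -0.6 ≤ -0.57779 < 0.4 is true → IN Λ

4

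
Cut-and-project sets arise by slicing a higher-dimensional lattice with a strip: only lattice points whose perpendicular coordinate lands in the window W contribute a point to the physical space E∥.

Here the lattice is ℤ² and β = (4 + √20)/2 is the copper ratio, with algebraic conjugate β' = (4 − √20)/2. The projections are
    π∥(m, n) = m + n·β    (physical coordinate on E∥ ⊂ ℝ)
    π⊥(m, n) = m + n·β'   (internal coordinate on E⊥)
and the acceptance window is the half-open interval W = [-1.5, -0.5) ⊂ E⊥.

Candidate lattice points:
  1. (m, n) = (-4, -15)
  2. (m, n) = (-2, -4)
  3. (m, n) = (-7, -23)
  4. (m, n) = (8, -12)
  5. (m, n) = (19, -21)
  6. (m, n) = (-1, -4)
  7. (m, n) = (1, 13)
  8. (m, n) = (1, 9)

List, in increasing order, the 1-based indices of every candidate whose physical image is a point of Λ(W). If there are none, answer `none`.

2, 8

β' = (4−√20)/2 ≈ -0.23607.
[1] lift (-4,-15): star map gives -0.45898; window check -1.5 ≤ -0.45898 < -0.5 is false → out
[2] lift (-2,-4): star map gives -1.05573; window check -1.5 ≤ -1.05573 < -0.5 is true → IN Λ
[3] lift (-7,-23): star map gives -1.57044; window check -1.5 ≤ -1.57044 < -0.5 is false → out
[4] lift (8,-12): star map gives 10.83282; window check -1.5 ≤ 10.83282 < -0.5 is false → out
[5] lift (19,-21): star map gives 23.95743; window check -1.5 ≤ 23.95743 < -0.5 is false → out
[6] lift (-1,-4): star map gives -0.05573; window check -1.5 ≤ -0.05573 < -0.5 is false → out
[7] lift (1,13): star map gives -2.06888; window check -1.5 ≤ -2.06888 < -0.5 is false → out
[8] lift (1,9): star map gives -1.12461; window check -1.5 ≤ -1.12461 < -0.5 is true → IN Λ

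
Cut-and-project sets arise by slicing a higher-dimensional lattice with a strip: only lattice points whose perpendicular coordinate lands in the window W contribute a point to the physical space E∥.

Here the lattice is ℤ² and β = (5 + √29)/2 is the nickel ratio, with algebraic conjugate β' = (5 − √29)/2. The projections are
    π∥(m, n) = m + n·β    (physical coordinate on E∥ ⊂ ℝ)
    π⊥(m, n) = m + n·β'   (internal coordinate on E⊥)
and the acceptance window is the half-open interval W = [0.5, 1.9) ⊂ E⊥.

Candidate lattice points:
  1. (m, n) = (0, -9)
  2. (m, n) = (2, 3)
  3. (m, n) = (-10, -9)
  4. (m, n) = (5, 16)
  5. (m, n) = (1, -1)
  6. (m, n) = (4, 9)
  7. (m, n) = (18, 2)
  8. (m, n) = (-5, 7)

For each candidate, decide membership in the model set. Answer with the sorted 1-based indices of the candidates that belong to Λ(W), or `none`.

1, 2, 5

Compute β' = (5−√29)/2 = -0.192582, so π⊥(m,n) = m -0.192582·n.
candidate 1: (m,n)=(0,-9) → π∥ = 0-9·β ≈ -46.733242, π⊥ = 0-9·β' ≈ 1.733242 ∈ [0.5, 1.9) ⇒ IN Λ
candidate 2: (m,n)=(2,3) → π∥ = 2+3·β ≈ 17.577747, π⊥ = 2+3·β' ≈ 1.422253 ∈ [0.5, 1.9) ⇒ IN Λ
candidate 3: (m,n)=(-10,-9) → π∥ = -10-9·β ≈ -56.733242, π⊥ = -10-9·β' ≈ -8.266758 ∉ [0.5, 1.9) ⇒ out
candidate 4: (m,n)=(5,16) → π∥ = 5+16·β ≈ 88.081318, π⊥ = 5+16·β' ≈ 1.918682 ∉ [0.5, 1.9) ⇒ out
candidate 5: (m,n)=(1,-1) → π∥ = 1-1·β ≈ -4.192582, π⊥ = 1-1·β' ≈ 1.192582 ∈ [0.5, 1.9) ⇒ IN Λ
candidate 6: (m,n)=(4,9) → π∥ = 4+9·β ≈ 50.733242, π⊥ = 4+9·β' ≈ 2.266758 ∉ [0.5, 1.9) ⇒ out
candidate 7: (m,n)=(18,2) → π∥ = 18+2·β ≈ 28.385165, π⊥ = 18+2·β' ≈ 17.614835 ∉ [0.5, 1.9) ⇒ out
candidate 8: (m,n)=(-5,7) → π∥ = -5+7·β ≈ 31.348077, π⊥ = -5+7·β' ≈ -6.348077 ∉ [0.5, 1.9) ⇒ out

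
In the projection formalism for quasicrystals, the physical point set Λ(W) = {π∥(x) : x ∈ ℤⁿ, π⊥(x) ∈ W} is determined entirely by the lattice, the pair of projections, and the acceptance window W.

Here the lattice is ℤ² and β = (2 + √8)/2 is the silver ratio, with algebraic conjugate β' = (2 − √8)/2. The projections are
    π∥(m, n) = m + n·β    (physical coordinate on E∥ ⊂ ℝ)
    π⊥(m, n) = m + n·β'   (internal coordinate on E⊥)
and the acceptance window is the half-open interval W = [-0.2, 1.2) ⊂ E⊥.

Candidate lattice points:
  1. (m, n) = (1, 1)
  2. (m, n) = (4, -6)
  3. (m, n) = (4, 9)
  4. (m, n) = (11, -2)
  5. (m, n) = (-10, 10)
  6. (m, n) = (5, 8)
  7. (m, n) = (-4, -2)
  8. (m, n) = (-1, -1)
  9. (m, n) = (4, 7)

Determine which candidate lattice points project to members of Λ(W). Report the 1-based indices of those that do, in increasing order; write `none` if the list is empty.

β' = (2−√8)/2 ≈ -0.4142.
#1 (1,1): internal coord 1 + (1)·β' = +0.5858; +0.5858 ∈ [-0.2, 1.2) → IN Λ
#2 (4,-6): internal coord 4 + (-6)·β' = +6.4853; +6.4853 ∉ [-0.2, 1.2) → out
#3 (4,9): internal coord 4 + (9)·β' = +0.2721; +0.2721 ∈ [-0.2, 1.2) → IN Λ
#4 (11,-2): internal coord 11 + (-2)·β' = +11.8284; +11.8284 ∉ [-0.2, 1.2) → out
#5 (-10,10): internal coord -10 + (10)·β' = -14.1421; -14.1421 ∉ [-0.2, 1.2) → out
#6 (5,8): internal coord 5 + (8)·β' = +1.6863; +1.6863 ∉ [-0.2, 1.2) → out
#7 (-4,-2): internal coord -4 + (-2)·β' = -3.1716; -3.1716 ∉ [-0.2, 1.2) → out
#8 (-1,-1): internal coord -1 + (-1)·β' = -0.5858; -0.5858 ∉ [-0.2, 1.2) → out
#9 (4,7): internal coord 4 + (7)·β' = +1.1005; +1.1005 ∈ [-0.2, 1.2) → IN Λ

1, 3, 9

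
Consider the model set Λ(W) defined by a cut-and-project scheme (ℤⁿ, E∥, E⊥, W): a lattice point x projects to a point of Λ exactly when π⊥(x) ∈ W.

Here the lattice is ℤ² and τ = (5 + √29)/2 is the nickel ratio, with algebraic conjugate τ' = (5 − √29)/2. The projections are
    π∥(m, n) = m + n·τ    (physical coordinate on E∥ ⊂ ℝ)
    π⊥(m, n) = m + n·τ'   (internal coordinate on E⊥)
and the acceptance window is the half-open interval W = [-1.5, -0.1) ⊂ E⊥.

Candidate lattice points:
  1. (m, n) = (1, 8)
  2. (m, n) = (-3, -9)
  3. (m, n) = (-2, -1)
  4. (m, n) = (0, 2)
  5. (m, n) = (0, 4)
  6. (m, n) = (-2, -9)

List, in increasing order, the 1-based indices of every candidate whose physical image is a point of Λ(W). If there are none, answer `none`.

Numerically τ ≈ 5.192582 and τ' = −1/τ ≈ -0.192582.
[1] lift (1,8): star map gives -0.540659; window check -1.5 ≤ -0.540659 < -0.1 is true → IN Λ
[2] lift (-3,-9): star map gives -1.266758; window check -1.5 ≤ -1.266758 < -0.1 is true → IN Λ
[3] lift (-2,-1): star map gives -1.807418; window check -1.5 ≤ -1.807418 < -0.1 is false → out
[4] lift (0,2): star map gives -0.385165; window check -1.5 ≤ -0.385165 < -0.1 is true → IN Λ
[5] lift (0,4): star map gives -0.770330; window check -1.5 ≤ -0.770330 < -0.1 is true → IN Λ
[6] lift (-2,-9): star map gives -0.266758; window check -1.5 ≤ -0.266758 < -0.1 is true → IN Λ

1, 2, 4, 5, 6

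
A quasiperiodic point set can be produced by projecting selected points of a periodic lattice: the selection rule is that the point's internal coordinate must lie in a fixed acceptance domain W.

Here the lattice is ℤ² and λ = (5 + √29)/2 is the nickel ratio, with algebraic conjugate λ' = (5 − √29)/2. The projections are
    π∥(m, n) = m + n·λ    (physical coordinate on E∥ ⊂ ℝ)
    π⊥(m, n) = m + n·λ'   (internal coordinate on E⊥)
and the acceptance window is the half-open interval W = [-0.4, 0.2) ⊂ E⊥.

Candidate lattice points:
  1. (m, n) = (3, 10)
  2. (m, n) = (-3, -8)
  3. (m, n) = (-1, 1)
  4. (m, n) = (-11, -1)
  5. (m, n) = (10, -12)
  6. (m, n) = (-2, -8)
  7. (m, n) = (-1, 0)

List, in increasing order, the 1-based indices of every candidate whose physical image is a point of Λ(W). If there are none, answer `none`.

none

λ' = (5−√29)/2 ≈ -0.192582.
[1] lift (3,10): star map gives 1.074176; window check -0.4 ≤ 1.074176 < 0.2 is false → out
[2] lift (-3,-8): star map gives -1.459341; window check -0.4 ≤ -1.459341 < 0.2 is false → out
[3] lift (-1,1): star map gives -1.192582; window check -0.4 ≤ -1.192582 < 0.2 is false → out
[4] lift (-11,-1): star map gives -10.807418; window check -0.4 ≤ -10.807418 < 0.2 is false → out
[5] lift (10,-12): star map gives 12.310989; window check -0.4 ≤ 12.310989 < 0.2 is false → out
[6] lift (-2,-8): star map gives -0.459341; window check -0.4 ≤ -0.459341 < 0.2 is false → out
[7] lift (-1,0): star map gives -1.000000; window check -0.4 ≤ -1.000000 < 0.2 is false → out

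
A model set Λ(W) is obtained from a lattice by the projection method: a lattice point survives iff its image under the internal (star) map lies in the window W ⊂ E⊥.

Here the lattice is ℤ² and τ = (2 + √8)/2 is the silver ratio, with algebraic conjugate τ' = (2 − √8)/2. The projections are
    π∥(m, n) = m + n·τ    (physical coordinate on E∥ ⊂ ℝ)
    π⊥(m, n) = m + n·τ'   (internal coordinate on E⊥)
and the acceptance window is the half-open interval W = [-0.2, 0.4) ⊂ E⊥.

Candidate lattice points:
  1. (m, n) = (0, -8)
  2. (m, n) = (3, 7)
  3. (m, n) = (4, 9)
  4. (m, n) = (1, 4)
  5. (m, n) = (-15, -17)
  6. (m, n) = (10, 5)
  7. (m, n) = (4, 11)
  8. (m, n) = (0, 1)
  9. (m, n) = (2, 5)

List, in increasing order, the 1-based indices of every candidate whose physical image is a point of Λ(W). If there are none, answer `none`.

Numerically τ ≈ 2.41421 and τ' = −1/τ ≈ -0.41421.
#1 (0,-8): internal coord 0 + (-8)·τ' = +3.31371; +3.31371 ∉ [-0.2, 0.4) → out
#2 (3,7): internal coord 3 + (7)·τ' = +0.10051; +0.10051 ∈ [-0.2, 0.4) → IN Λ
#3 (4,9): internal coord 4 + (9)·τ' = +0.27208; +0.27208 ∈ [-0.2, 0.4) → IN Λ
#4 (1,4): internal coord 1 + (4)·τ' = -0.65685; -0.65685 ∉ [-0.2, 0.4) → out
#5 (-15,-17): internal coord -15 + (-17)·τ' = -7.95837; -7.95837 ∉ [-0.2, 0.4) → out
#6 (10,5): internal coord 10 + (5)·τ' = +7.92893; +7.92893 ∉ [-0.2, 0.4) → out
#7 (4,11): internal coord 4 + (11)·τ' = -0.55635; -0.55635 ∉ [-0.2, 0.4) → out
#8 (0,1): internal coord 0 + (1)·τ' = -0.41421; -0.41421 ∉ [-0.2, 0.4) → out
#9 (2,5): internal coord 2 + (5)·τ' = -0.07107; -0.07107 ∈ [-0.2, 0.4) → IN Λ

2, 3, 9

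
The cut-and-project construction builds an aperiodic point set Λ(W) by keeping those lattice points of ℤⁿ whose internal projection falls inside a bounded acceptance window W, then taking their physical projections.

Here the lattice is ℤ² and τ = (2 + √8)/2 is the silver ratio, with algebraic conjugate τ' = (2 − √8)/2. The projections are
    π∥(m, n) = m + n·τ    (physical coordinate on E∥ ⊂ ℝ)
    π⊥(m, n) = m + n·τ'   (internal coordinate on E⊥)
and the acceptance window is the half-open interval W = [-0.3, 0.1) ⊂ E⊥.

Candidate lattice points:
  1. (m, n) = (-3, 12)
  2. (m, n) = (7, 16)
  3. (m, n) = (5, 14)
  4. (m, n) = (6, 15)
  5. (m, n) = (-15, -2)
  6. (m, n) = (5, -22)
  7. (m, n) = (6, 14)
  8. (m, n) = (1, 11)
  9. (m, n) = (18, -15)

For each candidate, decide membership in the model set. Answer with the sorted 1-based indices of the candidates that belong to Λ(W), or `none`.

Numerically τ ≈ 2.414214 and τ' = −1/τ ≈ -0.414214.
[1] lift (-3,12): star map gives -7.970563; window check -0.3 ≤ -7.970563 < 0.1 is false → out
[2] lift (7,16): star map gives 0.372583; window check -0.3 ≤ 0.372583 < 0.1 is false → out
[3] lift (5,14): star map gives -0.798990; window check -0.3 ≤ -0.798990 < 0.1 is false → out
[4] lift (6,15): star map gives -0.213203; window check -0.3 ≤ -0.213203 < 0.1 is true → IN Λ
[5] lift (-15,-2): star map gives -14.171573; window check -0.3 ≤ -14.171573 < 0.1 is false → out
[6] lift (5,-22): star map gives 14.112698; window check -0.3 ≤ 14.112698 < 0.1 is false → out
[7] lift (6,14): star map gives 0.201010; window check -0.3 ≤ 0.201010 < 0.1 is false → out
[8] lift (1,11): star map gives -3.556349; window check -0.3 ≤ -3.556349 < 0.1 is false → out
[9] lift (18,-15): star map gives 24.213203; window check -0.3 ≤ 24.213203 < 0.1 is false → out

4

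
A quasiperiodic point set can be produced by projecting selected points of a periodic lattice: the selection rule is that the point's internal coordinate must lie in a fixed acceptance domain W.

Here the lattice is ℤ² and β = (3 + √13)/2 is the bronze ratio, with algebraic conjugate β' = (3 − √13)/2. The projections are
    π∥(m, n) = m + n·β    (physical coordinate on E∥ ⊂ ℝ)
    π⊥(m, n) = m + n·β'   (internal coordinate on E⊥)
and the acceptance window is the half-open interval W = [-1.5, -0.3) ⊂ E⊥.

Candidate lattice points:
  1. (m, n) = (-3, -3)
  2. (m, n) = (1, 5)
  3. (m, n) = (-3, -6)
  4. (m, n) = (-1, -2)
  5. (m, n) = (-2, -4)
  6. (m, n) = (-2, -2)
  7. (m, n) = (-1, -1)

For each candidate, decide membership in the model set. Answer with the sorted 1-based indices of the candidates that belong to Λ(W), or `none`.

2, 3, 4, 5, 6, 7

Compute β' = (3−√13)/2 = -0.30278, so π⊥(m,n) = m -0.30278·n.
[1] lift (-3,-3): star map gives -2.09167; window check -1.5 ≤ -2.09167 < -0.3 is false → out
[2] lift (1,5): star map gives -0.51388; window check -1.5 ≤ -0.51388 < -0.3 is true → IN Λ
[3] lift (-3,-6): star map gives -1.18335; window check -1.5 ≤ -1.18335 < -0.3 is true → IN Λ
[4] lift (-1,-2): star map gives -0.39445; window check -1.5 ≤ -0.39445 < -0.3 is true → IN Λ
[5] lift (-2,-4): star map gives -0.78890; window check -1.5 ≤ -0.78890 < -0.3 is true → IN Λ
[6] lift (-2,-2): star map gives -1.39445; window check -1.5 ≤ -1.39445 < -0.3 is true → IN Λ
[7] lift (-1,-1): star map gives -0.69722; window check -1.5 ≤ -0.69722 < -0.3 is true → IN Λ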